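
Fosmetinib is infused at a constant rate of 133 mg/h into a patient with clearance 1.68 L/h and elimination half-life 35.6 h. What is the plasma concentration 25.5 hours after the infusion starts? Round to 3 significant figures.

Css = rate / CL = 133 / 1.68 = 79.17 µg/mL
k = ln 2 / 35.6 = 0.01947 h⁻¹
C(t) = Css (1 − e^(−kt)) = 79.17 × (1 − e^(−0.4965)) = 79.17 × 0.3913 ≈ 31.0 µg/mL

31.0 µg/mL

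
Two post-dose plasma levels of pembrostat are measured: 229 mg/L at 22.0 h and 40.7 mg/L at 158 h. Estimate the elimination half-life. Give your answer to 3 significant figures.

k = ln(C₁/C₂) / (t₂ − t₁) = ln(229/40.7) / (158 − 22.0)
  = 1.727 / 136.0 = 0.01270 h⁻¹
t½ = ln 2 / k = ln 2 / 0.01270 ≈ 54.6 hours

54.6 hours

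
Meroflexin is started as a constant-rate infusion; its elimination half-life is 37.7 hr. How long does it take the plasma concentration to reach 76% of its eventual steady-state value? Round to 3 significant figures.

k = ln 2 / 37.7 = 0.01839 hr⁻¹
f = 1 − e^(−kt)  ⇒  t = −ln(1 − f) / k
t = −ln(1 − 0.76) / 0.01839 = 1.427 / 0.01839 ≈ 77.6 hours

77.6 hours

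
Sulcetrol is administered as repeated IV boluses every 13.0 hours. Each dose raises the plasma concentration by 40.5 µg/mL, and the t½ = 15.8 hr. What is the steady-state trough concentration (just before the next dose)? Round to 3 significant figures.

k = ln 2 / 15.8 = 0.04387 hr⁻¹
Fraction remaining after one interval: e^(−kτ) = e^(−0.04387 × 13.0) = 0.5653
R = 1 / (1 − 0.5653) = 2.301
Css,max = 40.5 × 2.301 = 93.18 µg/mL
Css,min = Css,max × e^(−kτ) = 93.18 × 0.5653 ≈ 52.7 µg/mL

52.7 µg/mL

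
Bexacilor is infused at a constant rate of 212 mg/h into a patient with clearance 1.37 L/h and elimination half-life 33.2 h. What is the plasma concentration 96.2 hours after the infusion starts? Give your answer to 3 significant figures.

Css = rate / CL = 212 / 1.37 = 154.7 mg/L
k = ln 2 / 33.2 = 0.02088 h⁻¹
C(t) = Css (1 − e^(−kt)) = 154.7 × (1 − e^(−2.008)) = 154.7 × 0.8658 ≈ 134 mg/L

134 mg/L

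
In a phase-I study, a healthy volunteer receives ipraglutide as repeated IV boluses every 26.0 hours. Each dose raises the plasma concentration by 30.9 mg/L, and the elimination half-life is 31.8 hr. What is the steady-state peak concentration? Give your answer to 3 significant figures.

71.4 mg/L

k = ln 2 / 31.8 = 0.02180 hr⁻¹
Fraction remaining after one interval: e^(−kτ) = e^(−0.02180 × 26.0) = 0.5674
R = 1 / (1 − 0.5674) = 2.312
Css,max = 30.9 × 2.312 ≈ 71.4 mg/L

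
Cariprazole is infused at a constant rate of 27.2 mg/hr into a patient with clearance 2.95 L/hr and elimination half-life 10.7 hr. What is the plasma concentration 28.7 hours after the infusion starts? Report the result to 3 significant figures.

Css = rate / CL = 27.2 / 2.95 = 9.220 µg/mL
k = ln 2 / 10.7 = 0.06478 hr⁻¹
C(t) = Css (1 − e^(−kt)) = 9.220 × (1 − e^(−1.859)) = 9.220 × 0.8442 ≈ 7.78 µg/mL

7.78 µg/mL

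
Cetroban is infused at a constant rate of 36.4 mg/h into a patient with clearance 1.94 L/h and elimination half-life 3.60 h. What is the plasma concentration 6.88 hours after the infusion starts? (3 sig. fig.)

13.8 mg/L

Css = rate / CL = 36.4 / 1.94 = 18.76 mg/L
k = ln 2 / 3.60 = 0.1925 h⁻¹
C(t) = Css (1 − e^(−kt)) = 18.76 × (1 − e^(−1.325)) = 18.76 × 0.7341 ≈ 13.8 mg/L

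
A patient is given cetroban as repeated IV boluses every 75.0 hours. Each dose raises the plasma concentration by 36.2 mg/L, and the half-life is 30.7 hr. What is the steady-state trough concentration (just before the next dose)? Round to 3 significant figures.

k = ln 2 / 30.7 = 0.02258 hr⁻¹
Fraction remaining after one interval: e^(−kτ) = e^(−0.02258 × 75.0) = 0.1839
R = 1 / (1 − 0.1839) = 1.225
Css,max = 36.2 × 1.225 = 44.36 mg/L
Css,min = Css,max × e^(−kτ) = 44.36 × 0.1839 ≈ 8.16 mg/L

8.16 mg/L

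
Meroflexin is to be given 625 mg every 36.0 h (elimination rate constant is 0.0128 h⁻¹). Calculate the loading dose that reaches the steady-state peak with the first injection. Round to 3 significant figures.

1690 mg

Accumulation ratio R = 1 / (1 − e^(−kτ)) = 1 / (1 − e^(−0.01280×36.0)) = 1 / (1 − 0.6308) = 2.708
Loading dose = maintenance dose × R = 625 × 2.708 ≈ 1690 mg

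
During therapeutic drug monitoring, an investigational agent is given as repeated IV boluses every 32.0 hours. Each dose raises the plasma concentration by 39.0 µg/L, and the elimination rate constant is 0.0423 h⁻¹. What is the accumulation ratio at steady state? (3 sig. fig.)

Fraction remaining after one interval: e^(−kτ) = e^(−0.04230 × 32.0) = 0.2583
R = 1 / (1 − 0.2583) = 1 / 0.7417 ≈ 1.35

1.35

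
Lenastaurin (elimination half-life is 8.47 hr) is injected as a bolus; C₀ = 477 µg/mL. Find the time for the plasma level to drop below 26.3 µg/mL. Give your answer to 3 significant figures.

k = ln 2 / 8.47 = 0.08184 hr⁻¹
C(t) = C₀ e^(−kt)  ⇒  t = ln(C₀/C) / k
t = ln(477/26.3) / 0.08184 = 2.898 / 0.08184 ≈ 35.4 hours

35.4 hours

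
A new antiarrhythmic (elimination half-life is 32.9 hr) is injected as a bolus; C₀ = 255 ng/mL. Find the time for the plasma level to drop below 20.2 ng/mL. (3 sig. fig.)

120 hours

k = ln 2 / 32.9 = 0.02107 hr⁻¹
C(t) = C₀ e^(−kt)  ⇒  t = ln(C₀/C) / k
t = ln(255/20.2) / 0.02107 = 2.536 / 0.02107 ≈ 120 hours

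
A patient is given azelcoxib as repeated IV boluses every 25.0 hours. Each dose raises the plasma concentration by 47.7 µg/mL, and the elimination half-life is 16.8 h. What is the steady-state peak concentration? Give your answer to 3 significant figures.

k = ln 2 / 16.8 = 0.04126 h⁻¹
Fraction remaining after one interval: e^(−kτ) = e^(−0.04126 × 25.0) = 0.3565
R = 1 / (1 − 0.3565) = 1.554
Css,max = 47.7 × 1.554 ≈ 74.1 µg/mL

74.1 µg/mL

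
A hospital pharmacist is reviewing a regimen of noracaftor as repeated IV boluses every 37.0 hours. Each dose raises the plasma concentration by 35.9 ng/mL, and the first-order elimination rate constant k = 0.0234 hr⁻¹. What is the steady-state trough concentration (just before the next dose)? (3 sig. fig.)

26.1 ng/mL

Fraction remaining after one interval: e^(−kτ) = e^(−0.02340 × 37.0) = 0.4207
R = 1 / (1 − 0.4207) = 1.726
Css,max = 35.9 × 1.726 = 61.97 ng/mL
Css,min = Css,max × e^(−kτ) = 61.97 × 0.4207 ≈ 26.1 ng/mL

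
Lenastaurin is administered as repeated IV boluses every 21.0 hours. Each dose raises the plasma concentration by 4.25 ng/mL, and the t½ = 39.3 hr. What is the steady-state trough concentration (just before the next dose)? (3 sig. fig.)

9.48 ng/mL

k = ln 2 / 39.3 = 0.01764 hr⁻¹
Fraction remaining after one interval: e^(−kτ) = e^(−0.01764 × 21.0) = 0.6905
R = 1 / (1 − 0.6905) = 3.231
Css,max = 4.25 × 3.231 = 13.73 ng/mL
Css,min = Css,max × e^(−kτ) = 13.73 × 0.6905 ≈ 9.48 ng/mL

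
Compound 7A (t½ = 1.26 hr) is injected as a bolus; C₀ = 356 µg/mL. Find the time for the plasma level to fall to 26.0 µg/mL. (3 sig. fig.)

4.76 hours

k = ln 2 / 1.26 = 0.5501 hr⁻¹
C(t) = C₀ e^(−kt)  ⇒  t = ln(C₀/C) / k
t = ln(356/26.0) / 0.5501 = 2.617 / 0.5501 ≈ 4.76 hours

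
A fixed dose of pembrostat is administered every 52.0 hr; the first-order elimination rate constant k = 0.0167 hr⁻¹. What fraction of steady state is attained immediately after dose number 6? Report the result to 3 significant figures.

f_n = 1 − e^(−nkτ) = 1 − e^(−6 × 0.01670 × 52.0) = 1 − e^(−5.210) = 1 − 0.005459 ≈ 0.995

0.995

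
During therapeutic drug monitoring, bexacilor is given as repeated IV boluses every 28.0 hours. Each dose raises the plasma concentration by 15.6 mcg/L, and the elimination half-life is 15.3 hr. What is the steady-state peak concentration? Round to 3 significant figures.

21.7 mcg/L

k = ln 2 / 15.3 = 0.04530 hr⁻¹
Fraction remaining after one interval: e^(−kτ) = e^(−0.04530 × 28.0) = 0.2813
R = 1 / (1 − 0.2813) = 1.391
Css,max = 15.6 × 1.391 ≈ 21.7 mcg/L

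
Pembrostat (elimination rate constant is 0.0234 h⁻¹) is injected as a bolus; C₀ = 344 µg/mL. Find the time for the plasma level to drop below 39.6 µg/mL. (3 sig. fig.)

C(t) = C₀ e^(−kt)  ⇒  t = ln(C₀/C) / k
t = ln(344/39.6) / 0.02340 = 2.162 / 0.02340 ≈ 92.4 hours

92.4 hours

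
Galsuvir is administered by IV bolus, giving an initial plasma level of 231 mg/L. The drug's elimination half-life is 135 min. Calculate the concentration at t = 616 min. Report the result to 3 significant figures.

9.77 mg/L

k = ln 2 / 135 = 0.005134 min⁻¹
616 min is 4.563 half-lives, so C = 231 × (1/2)^4.563 = 231 × 0.04231 ≈ 9.77 mg/L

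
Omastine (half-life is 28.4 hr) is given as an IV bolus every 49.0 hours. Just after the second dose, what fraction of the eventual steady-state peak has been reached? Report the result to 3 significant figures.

k = ln 2 / 28.4 = 0.02441 hr⁻¹
f_n = 1 − e^(−nkτ) = 1 − e^(−2 × 0.02441 × 49.0) = 1 − e^(−2.392) = 1 − 0.09146 ≈ 0.909

0.909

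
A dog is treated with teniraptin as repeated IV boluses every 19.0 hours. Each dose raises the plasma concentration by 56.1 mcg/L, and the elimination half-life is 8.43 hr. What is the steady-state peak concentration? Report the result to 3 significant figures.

71.0 mcg/L

k = ln 2 / 8.43 = 0.08222 hr⁻¹
Fraction remaining after one interval: e^(−kτ) = e^(−0.08222 × 19.0) = 0.2097
R = 1 / (1 − 0.2097) = 1.265
Css,max = 56.1 × 1.265 ≈ 71.0 mcg/L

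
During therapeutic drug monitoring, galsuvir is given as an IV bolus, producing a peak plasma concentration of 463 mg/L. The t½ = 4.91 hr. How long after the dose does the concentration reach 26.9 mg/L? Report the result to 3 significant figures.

k = ln 2 / 4.91 = 0.1412 hr⁻¹
C(t) = C₀ e^(−kt)  ⇒  t = ln(C₀/C) / k
t = ln(463/26.9) / 0.1412 = 2.846 / 0.1412 ≈ 20.2 hours

20.2 hours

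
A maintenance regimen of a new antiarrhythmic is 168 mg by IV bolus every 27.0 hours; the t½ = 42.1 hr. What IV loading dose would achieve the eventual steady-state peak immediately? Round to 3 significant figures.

k = ln 2 / 42.1 = 0.01646 hr⁻¹
Accumulation ratio R = 1 / (1 − e^(−kτ)) = 1 / (1 − e^(−0.01646×27.0)) = 1 / (1 − 0.6411) = 2.786
Loading dose = maintenance dose × R = 168 × 2.786 ≈ 468 mg

468 mg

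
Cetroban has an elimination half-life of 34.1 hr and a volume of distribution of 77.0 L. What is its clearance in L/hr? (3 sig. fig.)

1.57 L/hr

k = ln 2 / t½ = ln 2 / 34.1 = 0.02033 hr⁻¹
CL = k · V = 0.02033 × 77.0 ≈ 1.57 L/hr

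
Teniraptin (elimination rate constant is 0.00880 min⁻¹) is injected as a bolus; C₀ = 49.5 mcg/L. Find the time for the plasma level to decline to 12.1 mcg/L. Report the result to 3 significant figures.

160 minutes

C(t) = C₀ e^(−kt)  ⇒  t = ln(C₀/C) / k
t = ln(49.5/12.1) / 0.008800 = 1.409 / 0.008800 ≈ 160 minutes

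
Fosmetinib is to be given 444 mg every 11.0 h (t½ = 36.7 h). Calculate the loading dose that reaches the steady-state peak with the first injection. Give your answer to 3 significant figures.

2370 mg

k = ln 2 / 36.7 = 0.01889 h⁻¹
Accumulation ratio R = 1 / (1 − e^(−kτ)) = 1 / (1 − e^(−0.01889×11.0)) = 1 / (1 − 0.8124) = 5.331
Loading dose = maintenance dose × R = 444 × 5.331 ≈ 2370 mg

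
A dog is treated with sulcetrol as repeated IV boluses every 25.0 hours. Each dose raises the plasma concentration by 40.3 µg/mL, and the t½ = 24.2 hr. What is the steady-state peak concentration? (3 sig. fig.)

k = ln 2 / 24.2 = 0.02864 hr⁻¹
Fraction remaining after one interval: e^(−kτ) = e^(−0.02864 × 25.0) = 0.4887
R = 1 / (1 − 0.4887) = 1.956
Css,max = 40.3 × 1.956 ≈ 78.8 µg/mL

78.8 µg/mL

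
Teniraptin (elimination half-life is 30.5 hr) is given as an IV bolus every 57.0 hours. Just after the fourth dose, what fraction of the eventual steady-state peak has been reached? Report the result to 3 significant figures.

0.994

k = ln 2 / 30.5 = 0.02273 hr⁻¹
f_n = 1 − e^(−nkτ) = 1 − e^(−4 × 0.02273 × 57.0) = 1 − e^(−5.182) = 1 − 0.005619 ≈ 0.994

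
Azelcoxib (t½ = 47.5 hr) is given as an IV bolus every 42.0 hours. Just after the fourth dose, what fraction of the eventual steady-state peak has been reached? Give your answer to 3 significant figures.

0.914

k = ln 2 / 47.5 = 0.01459 hr⁻¹
f_n = 1 − e^(−nkτ) = 1 − e^(−4 × 0.01459 × 42.0) = 1 − e^(−2.452) = 1 − 0.08616 ≈ 0.914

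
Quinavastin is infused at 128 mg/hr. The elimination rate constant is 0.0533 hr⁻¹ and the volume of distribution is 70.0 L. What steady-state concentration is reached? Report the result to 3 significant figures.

34.3 µg/mL

CL = k · V = 0.0533 × 70.0 = 3.731 L/hr
Css = rate / CL = 128 / 3.731 ≈ 34.3 µg/mL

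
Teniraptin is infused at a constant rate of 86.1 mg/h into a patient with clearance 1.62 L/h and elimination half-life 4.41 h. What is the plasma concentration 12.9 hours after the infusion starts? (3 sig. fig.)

Css = rate / CL = 86.1 / 1.62 = 53.15 µg/mL
k = ln 2 / 4.41 = 0.1572 h⁻¹
C(t) = Css (1 − e^(−kt)) = 53.15 × (1 − e^(−2.028)) = 53.15 × 0.8683 ≈ 46.2 µg/mL

46.2 µg/mL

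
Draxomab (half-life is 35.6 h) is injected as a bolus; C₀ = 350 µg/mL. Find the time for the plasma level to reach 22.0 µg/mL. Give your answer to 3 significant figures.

k = ln 2 / 35.6 = 0.01947 h⁻¹
C(t) = C₀ e^(−kt)  ⇒  t = ln(C₀/C) / k
t = ln(350/22.0) / 0.01947 = 2.767 / 0.01947 ≈ 142 hours

142 hours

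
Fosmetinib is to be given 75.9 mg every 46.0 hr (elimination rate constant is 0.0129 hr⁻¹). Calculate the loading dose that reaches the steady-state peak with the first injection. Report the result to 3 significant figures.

170 mg

Accumulation ratio R = 1 / (1 − e^(−kτ)) = 1 / (1 − e^(−0.01290×46.0)) = 1 / (1 − 0.5524) = 2.234
Loading dose = maintenance dose × R = 75.9 × 2.234 ≈ 170 mg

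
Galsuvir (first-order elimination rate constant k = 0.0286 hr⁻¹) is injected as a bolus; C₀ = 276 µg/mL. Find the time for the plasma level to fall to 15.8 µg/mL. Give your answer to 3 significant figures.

100 hours

C(t) = C₀ e^(−kt)  ⇒  t = ln(C₀/C) / k
t = ln(276/15.8) / 0.02860 = 2.860 / 0.02860 ≈ 100 hours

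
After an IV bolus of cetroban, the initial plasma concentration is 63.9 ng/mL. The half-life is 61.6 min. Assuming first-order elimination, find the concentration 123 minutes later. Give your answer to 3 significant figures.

k = ln 2 / 61.6 = 0.01125 min⁻¹
123 min is 1.997 half-lives, so C = 63.9 × (1/2)^1.997 = 63.9 × 0.2506 ≈ 16.0 ng/mL

16.0 ng/mL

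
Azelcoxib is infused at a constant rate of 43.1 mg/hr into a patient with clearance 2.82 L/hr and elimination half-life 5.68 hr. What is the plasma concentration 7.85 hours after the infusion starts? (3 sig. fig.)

Css = rate / CL = 43.1 / 2.82 = 15.28 µg/mL
k = ln 2 / 5.68 = 0.1220 hr⁻¹
C(t) = Css (1 − e^(−kt)) = 15.28 × (1 − e^(−0.9580)) = 15.28 × 0.6163 ≈ 9.42 µg/mL

9.42 µg/mL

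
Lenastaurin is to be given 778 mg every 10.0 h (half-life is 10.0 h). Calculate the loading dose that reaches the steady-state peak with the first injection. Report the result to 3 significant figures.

1560 mg

k = ln 2 / 10.0 = 0.06931 h⁻¹
Accumulation ratio R = 1 / (1 − e^(−kτ)) = 1 / (1 − e^(−0.06931×10.0)) = 1 / (1 − 0.5000) = 2.000
Loading dose = maintenance dose × R = 778 × 2.000 ≈ 1560 mg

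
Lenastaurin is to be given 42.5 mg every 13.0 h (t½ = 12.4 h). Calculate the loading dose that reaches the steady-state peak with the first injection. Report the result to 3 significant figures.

k = ln 2 / 12.4 = 0.05590 h⁻¹
Accumulation ratio R = 1 / (1 − e^(−kτ)) = 1 / (1 − e^(−0.05590×13.0)) = 1 / (1 − 0.4835) = 1.936
Loading dose = maintenance dose × R = 42.5 × 1.936 ≈ 82.3 mg

82.3 mg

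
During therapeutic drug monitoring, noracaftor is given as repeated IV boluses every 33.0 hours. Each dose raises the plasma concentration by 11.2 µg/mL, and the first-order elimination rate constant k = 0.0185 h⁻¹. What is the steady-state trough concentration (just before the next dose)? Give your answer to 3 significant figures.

13.3 µg/mL

Fraction remaining after one interval: e^(−kτ) = e^(−0.01850 × 33.0) = 0.5431
R = 1 / (1 − 0.5431) = 2.189
Css,max = 11.2 × 2.189 = 24.51 µg/mL
Css,min = Css,max × e^(−kτ) = 24.51 × 0.5431 ≈ 13.3 µg/mL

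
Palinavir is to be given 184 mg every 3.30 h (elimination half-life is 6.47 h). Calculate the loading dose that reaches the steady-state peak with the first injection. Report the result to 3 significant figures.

k = ln 2 / 6.47 = 0.1071 h⁻¹
Accumulation ratio R = 1 / (1 − e^(−kτ)) = 1 / (1 − e^(−0.1071×3.30)) = 1 / (1 − 0.7022) = 3.358
Loading dose = maintenance dose × R = 184 × 3.358 ≈ 618 mg

618 mg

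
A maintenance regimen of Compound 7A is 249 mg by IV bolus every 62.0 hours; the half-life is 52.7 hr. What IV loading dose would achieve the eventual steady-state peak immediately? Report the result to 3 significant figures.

447 mg

k = ln 2 / 52.7 = 0.01315 hr⁻¹
Accumulation ratio R = 1 / (1 − e^(−kτ)) = 1 / (1 − e^(−0.01315×62.0)) = 1 / (1 − 0.4424) = 1.794
Loading dose = maintenance dose × R = 249 × 1.794 ≈ 447 mg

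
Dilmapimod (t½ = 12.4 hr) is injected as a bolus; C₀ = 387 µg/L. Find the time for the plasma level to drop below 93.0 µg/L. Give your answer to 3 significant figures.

k = ln 2 / 12.4 = 0.05590 hr⁻¹
C(t) = C₀ e^(−kt)  ⇒  t = ln(C₀/C) / k
t = ln(387/93.0) / 0.05590 = 1.426 / 0.05590 ≈ 25.5 hours

25.5 hours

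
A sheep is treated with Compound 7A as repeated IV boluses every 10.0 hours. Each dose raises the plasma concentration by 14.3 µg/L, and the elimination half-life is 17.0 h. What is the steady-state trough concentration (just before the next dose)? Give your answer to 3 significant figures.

k = ln 2 / 17.0 = 0.04077 h⁻¹
Fraction remaining after one interval: e^(−kτ) = e^(−0.04077 × 10.0) = 0.6652
R = 1 / (1 − 0.6652) = 2.986
Css,max = 14.3 × 2.986 = 42.71 µg/L
Css,min = Css,max × e^(−kτ) = 42.71 × 0.6652 ≈ 28.4 µg/L

28.4 µg/L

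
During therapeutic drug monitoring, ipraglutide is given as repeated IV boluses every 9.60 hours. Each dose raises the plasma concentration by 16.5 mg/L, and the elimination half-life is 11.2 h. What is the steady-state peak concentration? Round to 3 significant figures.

k = ln 2 / 11.2 = 0.06189 h⁻¹
Fraction remaining after one interval: e^(−kτ) = e^(−0.06189 × 9.60) = 0.5520
R = 1 / (1 − 0.5520) = 2.232
Css,max = 16.5 × 2.232 ≈ 36.8 mg/L

36.8 mg/L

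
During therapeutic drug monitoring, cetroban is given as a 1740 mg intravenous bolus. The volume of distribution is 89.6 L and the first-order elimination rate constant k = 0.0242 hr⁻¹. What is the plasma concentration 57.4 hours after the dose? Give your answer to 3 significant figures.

C₀ = dose / V = 1740 / 89.6 = 19.42 mg/L
C(t) = C₀ e^(−kt) = 19.42 × e^(−0.02420 × 57.4) = 19.42 × e^(−1.389) = 19.42 × 0.2493 ≈ 4.84 mg/L

4.84 mg/L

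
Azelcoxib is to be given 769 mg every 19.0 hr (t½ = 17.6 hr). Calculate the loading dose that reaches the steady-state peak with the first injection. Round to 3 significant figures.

1460 mg

k = ln 2 / 17.6 = 0.03938 hr⁻¹
Accumulation ratio R = 1 / (1 − e^(−kτ)) = 1 / (1 − e^(−0.03938×19.0)) = 1 / (1 − 0.4732) = 1.898
Loading dose = maintenance dose × R = 769 × 1.898 ≈ 1460 mg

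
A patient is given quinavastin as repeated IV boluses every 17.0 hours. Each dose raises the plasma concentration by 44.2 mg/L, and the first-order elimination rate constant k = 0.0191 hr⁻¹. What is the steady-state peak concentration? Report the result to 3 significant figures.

Fraction remaining after one interval: e^(−kτ) = e^(−0.01910 × 17.0) = 0.7227
R = 1 / (1 − 0.7227) = 3.607
Css,max = 44.2 × 3.607 ≈ 159 mg/L

159 mg/L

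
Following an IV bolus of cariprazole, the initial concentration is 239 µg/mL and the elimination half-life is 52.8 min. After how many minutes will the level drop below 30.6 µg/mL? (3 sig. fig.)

157 minutes

k = ln 2 / 52.8 = 0.01313 min⁻¹
C(t) = C₀ e^(−kt)  ⇒  t = ln(C₀/C) / k
t = ln(239/30.6) / 0.01313 = 2.055 / 0.01313 ≈ 157 minutes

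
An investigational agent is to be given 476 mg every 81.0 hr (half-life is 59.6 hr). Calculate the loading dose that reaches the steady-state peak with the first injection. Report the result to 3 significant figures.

780 mg

k = ln 2 / 59.6 = 0.01163 hr⁻¹
Accumulation ratio R = 1 / (1 − e^(−kτ)) = 1 / (1 − e^(−0.01163×81.0)) = 1 / (1 − 0.3898) = 1.639
Loading dose = maintenance dose × R = 476 × 1.639 ≈ 780 mg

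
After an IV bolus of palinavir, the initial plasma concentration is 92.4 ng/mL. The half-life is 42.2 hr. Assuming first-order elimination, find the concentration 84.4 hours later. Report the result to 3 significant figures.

k = ln 2 / 42.2 = 0.01643 hr⁻¹
C(t) = C₀ e^(−kt) = 92.4 × e^(−0.01643 × 84.4) = 92.4 × e^(−1.386) = 92.4 × 0.2500 ≈ 23.1 ng/mL

23.1 ng/mL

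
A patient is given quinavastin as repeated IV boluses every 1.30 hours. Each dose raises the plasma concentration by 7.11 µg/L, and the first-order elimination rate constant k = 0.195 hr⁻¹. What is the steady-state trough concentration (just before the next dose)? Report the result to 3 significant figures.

24.6 µg/L

Fraction remaining after one interval: e^(−kτ) = e^(−0.1950 × 1.30) = 0.7761
R = 1 / (1 − 0.7761) = 4.466
Css,max = 7.11 × 4.466 = 31.75 µg/L
Css,min = Css,max × e^(−kτ) = 31.75 × 0.7761 ≈ 24.6 µg/L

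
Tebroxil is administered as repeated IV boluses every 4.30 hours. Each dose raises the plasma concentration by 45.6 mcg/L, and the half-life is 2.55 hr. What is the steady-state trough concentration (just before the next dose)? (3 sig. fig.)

k = ln 2 / 2.55 = 0.2718 hr⁻¹
Fraction remaining after one interval: e^(−kτ) = e^(−0.2718 × 4.30) = 0.3107
R = 1 / (1 − 0.3107) = 1.451
Css,max = 45.6 × 1.451 = 66.16 mcg/L
Css,min = Css,max × e^(−kτ) = 66.16 × 0.3107 ≈ 20.6 mcg/L

20.6 mcg/L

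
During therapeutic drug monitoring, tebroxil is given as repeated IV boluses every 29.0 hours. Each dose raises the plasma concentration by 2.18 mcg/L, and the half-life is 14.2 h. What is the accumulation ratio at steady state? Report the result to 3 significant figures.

k = ln 2 / 14.2 = 0.04881 h⁻¹
Fraction remaining after one interval: e^(−kτ) = e^(−0.04881 × 29.0) = 0.2428
R = 1 / (1 − 0.2428) = 1 / 0.7572 ≈ 1.32

1.32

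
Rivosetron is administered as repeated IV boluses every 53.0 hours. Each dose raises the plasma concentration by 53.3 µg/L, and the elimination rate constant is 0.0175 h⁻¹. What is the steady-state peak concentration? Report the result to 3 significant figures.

88.2 µg/L

Fraction remaining after one interval: e^(−kτ) = e^(−0.01750 × 53.0) = 0.3955
R = 1 / (1 − 0.3955) = 1.654
Css,max = 53.3 × 1.654 ≈ 88.2 µg/L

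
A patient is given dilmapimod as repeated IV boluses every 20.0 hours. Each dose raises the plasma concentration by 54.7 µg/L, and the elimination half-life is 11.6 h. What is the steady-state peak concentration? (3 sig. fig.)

k = ln 2 / 11.6 = 0.05975 h⁻¹
Fraction remaining after one interval: e^(−kτ) = e^(−0.05975 × 20.0) = 0.3027
R = 1 / (1 − 0.3027) = 1.434
Css,max = 54.7 × 1.434 ≈ 78.4 µg/L

78.4 µg/L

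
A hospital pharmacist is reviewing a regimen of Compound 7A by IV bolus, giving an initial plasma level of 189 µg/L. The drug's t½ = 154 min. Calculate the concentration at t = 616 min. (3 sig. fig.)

11.8 µg/L

k = ln 2 / 154 = 0.004501 min⁻¹
C(t) = C₀ e^(−kt) = 189 × e^(−0.004501 × 616) = 189 × e^(−2.773) = 189 × 0.06250 ≈ 11.8 µg/L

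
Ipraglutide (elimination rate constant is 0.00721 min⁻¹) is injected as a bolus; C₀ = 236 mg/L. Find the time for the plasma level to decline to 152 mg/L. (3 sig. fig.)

C(t) = C₀ e^(−kt)  ⇒  t = ln(C₀/C) / k
t = ln(236/152) / 0.007210 = 0.4400 / 0.007210 ≈ 61.0 minutes

61.0 minutes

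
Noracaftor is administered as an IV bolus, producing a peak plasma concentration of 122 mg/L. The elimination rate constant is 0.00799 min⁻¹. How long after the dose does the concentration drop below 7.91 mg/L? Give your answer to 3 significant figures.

342 minutes

C(t) = C₀ e^(−kt)  ⇒  t = ln(C₀/C) / k
t = ln(122/7.91) / 0.007990 = 2.736 / 0.007990 ≈ 342 minutes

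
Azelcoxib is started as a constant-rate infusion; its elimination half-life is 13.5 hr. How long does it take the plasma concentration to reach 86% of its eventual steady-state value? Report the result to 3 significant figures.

k = ln 2 / 13.5 = 0.05134 hr⁻¹
f = 1 − e^(−kt)  ⇒  t = −ln(1 − f) / k
t = −ln(1 − 0.86) / 0.05134 = 1.966 / 0.05134 ≈ 38.3 hours

38.3 hours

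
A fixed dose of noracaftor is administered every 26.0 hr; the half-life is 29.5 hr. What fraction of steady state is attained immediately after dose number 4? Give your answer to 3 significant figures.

0.913

k = ln 2 / 29.5 = 0.02350 hr⁻¹
f_n = 1 − e^(−nkτ) = 1 − e^(−4 × 0.02350 × 26.0) = 1 − e^(−2.444) = 1 − 0.08684 ≈ 0.913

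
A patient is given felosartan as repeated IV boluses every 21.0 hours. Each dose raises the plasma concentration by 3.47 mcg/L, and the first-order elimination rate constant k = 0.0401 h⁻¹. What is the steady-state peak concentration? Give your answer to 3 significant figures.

6.10 mcg/L

Fraction remaining after one interval: e^(−kτ) = e^(−0.04010 × 21.0) = 0.4308
R = 1 / (1 − 0.4308) = 1.757
Css,max = 3.47 × 1.757 ≈ 6.10 mcg/L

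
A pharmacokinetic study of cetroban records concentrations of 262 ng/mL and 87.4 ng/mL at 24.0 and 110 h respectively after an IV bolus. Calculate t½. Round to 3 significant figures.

54.3 hours

k = ln(C₁/C₂) / (t₂ − t₁) = ln(262/87.4) / (110 − 24.0)
  = 1.098 / 86.00 = 0.01277 h⁻¹
t½ = ln 2 / k = ln 2 / 0.01277 ≈ 54.3 hours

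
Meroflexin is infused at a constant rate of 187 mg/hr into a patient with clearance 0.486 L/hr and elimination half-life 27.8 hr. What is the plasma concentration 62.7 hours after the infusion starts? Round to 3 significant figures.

304 µg/mL

Css = rate / CL = 187 / 0.486 = 384.8 µg/mL
k = ln 2 / 27.8 = 0.02493 hr⁻¹
C(t) = Css (1 − e^(−kt)) = 384.8 × (1 − e^(−1.563)) = 384.8 × 0.7906 ≈ 304 µg/mL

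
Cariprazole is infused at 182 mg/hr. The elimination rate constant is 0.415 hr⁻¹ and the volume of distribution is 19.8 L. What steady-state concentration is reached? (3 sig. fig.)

CL = k · V = 0.415 × 19.8 = 8.217 L/hr
Css = rate / CL = 182 / 8.217 ≈ 22.1 mg/L

22.1 mg/L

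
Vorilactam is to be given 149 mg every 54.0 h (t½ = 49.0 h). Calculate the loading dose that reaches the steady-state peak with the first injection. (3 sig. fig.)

k = ln 2 / 49.0 = 0.01415 h⁻¹
Accumulation ratio R = 1 / (1 − e^(−kτ)) = 1 / (1 − e^(−0.01415×54.0)) = 1 / (1 − 0.4659) = 1.872
Loading dose = maintenance dose × R = 149 × 1.872 ≈ 279 mg

279 mg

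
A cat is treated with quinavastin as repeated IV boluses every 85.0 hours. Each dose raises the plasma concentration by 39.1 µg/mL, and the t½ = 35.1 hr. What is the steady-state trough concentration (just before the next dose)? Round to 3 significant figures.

8.97 µg/mL

k = ln 2 / 35.1 = 0.01975 hr⁻¹
Fraction remaining after one interval: e^(−kτ) = e^(−0.01975 × 85.0) = 0.1866
R = 1 / (1 − 0.1866) = 1.229
Css,max = 39.1 × 1.229 = 48.07 µg/mL
Css,min = Css,max × e^(−kτ) = 48.07 × 0.1866 ≈ 8.97 µg/mL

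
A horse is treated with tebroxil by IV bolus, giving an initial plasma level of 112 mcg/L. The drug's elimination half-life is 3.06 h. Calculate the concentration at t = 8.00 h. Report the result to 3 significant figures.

k = ln 2 / 3.06 = 0.2265 h⁻¹
8.00 h is 2.614 half-lives, so C = 112 × (1/2)^2.614 = 112 × 0.1633 ≈ 18.3 mcg/L

18.3 mcg/L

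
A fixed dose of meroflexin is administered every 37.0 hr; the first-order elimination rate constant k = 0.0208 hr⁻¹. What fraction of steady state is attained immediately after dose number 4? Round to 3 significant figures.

f_n = 1 − e^(−nkτ) = 1 − e^(−4 × 0.02080 × 37.0) = 1 − e^(−3.078) = 1 − 0.04603 ≈ 0.954

0.954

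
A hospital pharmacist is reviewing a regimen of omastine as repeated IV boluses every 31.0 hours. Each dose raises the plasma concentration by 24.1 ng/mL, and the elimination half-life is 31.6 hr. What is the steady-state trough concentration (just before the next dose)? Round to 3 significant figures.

24.7 ng/mL

k = ln 2 / 31.6 = 0.02194 hr⁻¹
Fraction remaining after one interval: e^(−kτ) = e^(−0.02194 × 31.0) = 0.5066
R = 1 / (1 − 0.5066) = 2.027
Css,max = 24.1 × 2.027 = 48.85 ng/mL
Css,min = Css,max × e^(−kτ) = 48.85 × 0.5066 ≈ 24.7 ng/mL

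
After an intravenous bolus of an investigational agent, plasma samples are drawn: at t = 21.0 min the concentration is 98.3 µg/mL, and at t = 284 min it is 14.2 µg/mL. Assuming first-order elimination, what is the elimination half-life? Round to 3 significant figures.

k = ln(C₁/C₂) / (t₂ − t₁) = ln(98.3/14.2) / (284 − 21.0)
  = 1.935 / 263.0 = 0.007357 min⁻¹
t½ = ln 2 / k = ln 2 / 0.007357 ≈ 94.2 minutes

94.2 minutes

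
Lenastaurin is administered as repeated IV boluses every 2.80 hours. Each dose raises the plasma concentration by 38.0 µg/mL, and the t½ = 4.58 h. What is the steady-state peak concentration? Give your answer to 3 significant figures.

110 µg/mL

k = ln 2 / 4.58 = 0.1513 h⁻¹
Fraction remaining after one interval: e^(−kτ) = e^(−0.1513 × 2.80) = 0.6546
R = 1 / (1 − 0.6546) = 2.895
Css,max = 38.0 × 2.895 ≈ 110 µg/mL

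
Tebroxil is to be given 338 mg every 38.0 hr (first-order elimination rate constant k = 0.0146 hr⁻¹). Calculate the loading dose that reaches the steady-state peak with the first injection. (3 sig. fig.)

Accumulation ratio R = 1 / (1 − e^(−kτ)) = 1 / (1 − e^(−0.01460×38.0)) = 1 / (1 − 0.5742) = 2.348
Loading dose = maintenance dose × R = 338 × 2.348 ≈ 794 mg

794 mg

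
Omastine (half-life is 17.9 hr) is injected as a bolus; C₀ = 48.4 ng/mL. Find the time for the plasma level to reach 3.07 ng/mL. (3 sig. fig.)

k = ln 2 / 17.9 = 0.03872 hr⁻¹
C(t) = C₀ e^(−kt)  ⇒  t = ln(C₀/C) / k
t = ln(48.4/3.07) / 0.03872 = 2.758 / 0.03872 ≈ 71.2 hours

71.2 hours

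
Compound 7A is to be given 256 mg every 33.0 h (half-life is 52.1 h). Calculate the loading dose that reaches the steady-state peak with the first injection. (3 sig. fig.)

k = ln 2 / 52.1 = 0.01330 h⁻¹
Accumulation ratio R = 1 / (1 − e^(−kτ)) = 1 / (1 − e^(−0.01330×33.0)) = 1 / (1 − 0.6447) = 2.814
Loading dose = maintenance dose × R = 256 × 2.814 ≈ 720 mg

720 mg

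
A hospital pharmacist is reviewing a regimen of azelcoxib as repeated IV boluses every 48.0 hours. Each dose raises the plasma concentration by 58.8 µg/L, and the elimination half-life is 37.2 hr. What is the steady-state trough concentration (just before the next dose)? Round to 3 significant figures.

k = ln 2 / 37.2 = 0.01863 hr⁻¹
Fraction remaining after one interval: e^(−kτ) = e^(−0.01863 × 48.0) = 0.4089
R = 1 / (1 − 0.4089) = 1.692
Css,max = 58.8 × 1.692 = 99.47 µg/L
Css,min = Css,max × e^(−kτ) = 99.47 × 0.4089 ≈ 40.7 µg/L

40.7 µg/L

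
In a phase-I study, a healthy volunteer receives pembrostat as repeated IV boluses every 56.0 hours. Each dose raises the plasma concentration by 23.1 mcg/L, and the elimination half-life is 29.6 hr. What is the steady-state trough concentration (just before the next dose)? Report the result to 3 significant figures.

k = ln 2 / 29.6 = 0.02342 hr⁻¹
Fraction remaining after one interval: e^(−kτ) = e^(−0.02342 × 56.0) = 0.2695
R = 1 / (1 − 0.2695) = 1.369
Css,max = 23.1 × 1.369 = 31.62 mcg/L
Css,min = Css,max × e^(−kτ) = 31.62 × 0.2695 ≈ 8.52 mcg/L

8.52 mcg/L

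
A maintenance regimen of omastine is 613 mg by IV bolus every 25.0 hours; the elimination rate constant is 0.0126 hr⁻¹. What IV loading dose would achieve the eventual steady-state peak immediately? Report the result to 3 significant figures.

2270 mg

Accumulation ratio R = 1 / (1 − e^(−kτ)) = 1 / (1 − e^(−0.01260×25.0)) = 1 / (1 − 0.7298) = 3.701
Loading dose = maintenance dose × R = 613 × 3.701 ≈ 2270 mg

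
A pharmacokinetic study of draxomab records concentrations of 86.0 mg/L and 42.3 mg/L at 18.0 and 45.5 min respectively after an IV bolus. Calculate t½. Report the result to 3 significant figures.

k = ln(C₁/C₂) / (t₂ − t₁) = ln(86.0/42.3) / (45.5 − 18.0)
  = 0.7096 / 27.50 = 0.02580 min⁻¹
t½ = ln 2 / k = ln 2 / 0.02580 ≈ 26.9 minutes

26.9 minutes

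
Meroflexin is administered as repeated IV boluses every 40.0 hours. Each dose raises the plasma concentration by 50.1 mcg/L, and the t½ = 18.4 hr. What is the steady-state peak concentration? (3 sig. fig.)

64.4 mcg/L

k = ln 2 / 18.4 = 0.03767 hr⁻¹
Fraction remaining after one interval: e^(−kτ) = e^(−0.03767 × 40.0) = 0.2216
R = 1 / (1 − 0.2216) = 1.285
Css,max = 50.1 × 1.285 ≈ 64.4 mcg/L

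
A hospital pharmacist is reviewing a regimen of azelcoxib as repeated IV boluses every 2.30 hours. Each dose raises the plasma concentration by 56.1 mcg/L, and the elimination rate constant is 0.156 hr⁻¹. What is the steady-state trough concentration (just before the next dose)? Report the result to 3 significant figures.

Fraction remaining after one interval: e^(−kτ) = e^(−0.1560 × 2.30) = 0.6985
R = 1 / (1 − 0.6985) = 3.317
Css,max = 56.1 × 3.317 = 186.1 mcg/L
Css,min = Css,max × e^(−kτ) = 186.1 × 0.6985 ≈ 130 mcg/L

130 mcg/L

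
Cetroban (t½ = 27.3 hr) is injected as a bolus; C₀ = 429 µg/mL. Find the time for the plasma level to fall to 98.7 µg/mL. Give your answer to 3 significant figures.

57.9 hours

k = ln 2 / 27.3 = 0.02539 hr⁻¹
C(t) = C₀ e^(−kt)  ⇒  t = ln(C₀/C) / k
t = ln(429/98.7) / 0.02539 = 1.469 / 0.02539 ≈ 57.9 hours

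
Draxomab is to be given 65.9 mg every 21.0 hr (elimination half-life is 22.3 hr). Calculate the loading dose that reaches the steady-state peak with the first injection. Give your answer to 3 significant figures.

137 mg

k = ln 2 / 22.3 = 0.03108 hr⁻¹
Accumulation ratio R = 1 / (1 − e^(−kτ)) = 1 / (1 − e^(−0.03108×21.0)) = 1 / (1 − 0.5206) = 2.086
Loading dose = maintenance dose × R = 65.9 × 2.086 ≈ 137 mg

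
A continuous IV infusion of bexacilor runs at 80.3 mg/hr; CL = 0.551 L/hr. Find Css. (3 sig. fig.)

Css = infusion rate / CL = 80.3 / 0.551 ≈ 146 mg/L

146 mg/L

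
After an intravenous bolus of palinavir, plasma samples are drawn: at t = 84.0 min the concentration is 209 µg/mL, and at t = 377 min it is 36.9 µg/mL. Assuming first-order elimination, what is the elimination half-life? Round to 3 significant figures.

k = ln(C₁/C₂) / (t₂ − t₁) = ln(209/36.9) / (377 − 84.0)
  = 1.734 / 293.0 = 0.005919 min⁻¹
t½ = ln 2 / k = ln 2 / 0.005919 ≈ 117 minutes

117 minutes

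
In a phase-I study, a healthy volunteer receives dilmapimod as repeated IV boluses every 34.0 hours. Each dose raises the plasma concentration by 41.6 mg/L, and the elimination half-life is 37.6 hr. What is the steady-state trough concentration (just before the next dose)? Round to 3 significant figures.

47.7 mg/L

k = ln 2 / 37.6 = 0.01843 hr⁻¹
Fraction remaining after one interval: e^(−kτ) = e^(−0.01843 × 34.0) = 0.5343
R = 1 / (1 − 0.5343) = 2.147
Css,max = 41.6 × 2.147 = 89.33 mg/L
Css,min = Css,max × e^(−kτ) = 89.33 × 0.5343 ≈ 47.7 mg/L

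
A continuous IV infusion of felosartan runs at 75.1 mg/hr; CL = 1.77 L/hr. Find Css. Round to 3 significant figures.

42.4 mg/L

Css = infusion rate / CL = 75.1 / 1.77 ≈ 42.4 mg/L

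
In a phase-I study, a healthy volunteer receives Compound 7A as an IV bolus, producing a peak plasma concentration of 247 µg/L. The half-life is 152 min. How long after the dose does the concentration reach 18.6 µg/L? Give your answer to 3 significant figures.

567 minutes

k = ln 2 / 152 = 0.004560 min⁻¹
C(t) = C₀ e^(−kt)  ⇒  t = ln(C₀/C) / k
t = ln(247/18.6) / 0.004560 = 2.586 / 0.004560 ≈ 567 minutes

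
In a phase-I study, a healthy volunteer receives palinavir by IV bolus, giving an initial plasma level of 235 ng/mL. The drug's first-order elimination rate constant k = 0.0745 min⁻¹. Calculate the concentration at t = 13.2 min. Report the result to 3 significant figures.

87.9 ng/mL

C(t) = C₀ e^(−kt) = 235 × e^(−0.07450 × 13.2) = 235 × e^(−0.9834) = 235 × 0.3740 ≈ 87.9 ng/mL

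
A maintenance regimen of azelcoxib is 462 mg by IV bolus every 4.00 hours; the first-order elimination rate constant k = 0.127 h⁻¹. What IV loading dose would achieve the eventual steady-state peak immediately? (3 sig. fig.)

Accumulation ratio R = 1 / (1 − e^(−kτ)) = 1 / (1 − e^(−0.1270×4.00)) = 1 / (1 − 0.6017) = 2.511
Loading dose = maintenance dose × R = 462 × 2.511 ≈ 1160 mg

1160 mg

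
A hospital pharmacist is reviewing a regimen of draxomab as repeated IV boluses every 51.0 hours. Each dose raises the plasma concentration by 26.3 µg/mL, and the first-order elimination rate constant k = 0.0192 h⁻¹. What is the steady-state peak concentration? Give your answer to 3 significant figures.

Fraction remaining after one interval: e^(−kτ) = e^(−0.01920 × 51.0) = 0.3756
R = 1 / (1 − 0.3756) = 1.602
Css,max = 26.3 × 1.602 ≈ 42.1 µg/mL

42.1 µg/mL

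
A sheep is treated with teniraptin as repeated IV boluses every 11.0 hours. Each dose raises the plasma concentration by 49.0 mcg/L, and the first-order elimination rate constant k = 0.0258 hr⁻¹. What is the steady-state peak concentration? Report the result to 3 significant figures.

Fraction remaining after one interval: e^(−kτ) = e^(−0.02580 × 11.0) = 0.7529
R = 1 / (1 − 0.7529) = 4.047
Css,max = 49.0 × 4.047 ≈ 198 mcg/L

198 mcg/L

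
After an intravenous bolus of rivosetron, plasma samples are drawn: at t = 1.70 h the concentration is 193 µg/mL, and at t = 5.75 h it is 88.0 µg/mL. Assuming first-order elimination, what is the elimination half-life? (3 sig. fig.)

3.57 hours

k = ln(C₁/C₂) / (t₂ − t₁) = ln(193/88.0) / (5.75 − 1.70)
  = 0.7854 / 4.050 = 0.1939 h⁻¹
t½ = ln 2 / k = ln 2 / 0.1939 ≈ 3.57 hours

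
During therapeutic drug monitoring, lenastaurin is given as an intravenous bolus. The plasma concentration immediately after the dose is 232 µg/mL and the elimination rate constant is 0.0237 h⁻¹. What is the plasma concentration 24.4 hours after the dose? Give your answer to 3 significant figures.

130 µg/mL

C(t) = C₀ e^(−kt) = 232 × e^(−0.02370 × 24.4) = 232 × e^(−0.5783) = 232 × 0.5609 ≈ 130 µg/mL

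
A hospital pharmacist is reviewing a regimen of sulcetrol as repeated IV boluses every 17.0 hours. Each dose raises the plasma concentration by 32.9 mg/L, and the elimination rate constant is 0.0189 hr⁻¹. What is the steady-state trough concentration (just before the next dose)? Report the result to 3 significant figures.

Fraction remaining after one interval: e^(−kτ) = e^(−0.01890 × 17.0) = 0.7252
R = 1 / (1 − 0.7252) = 3.639
Css,max = 32.9 × 3.639 = 119.7 mg/L
Css,min = Css,max × e^(−kτ) = 119.7 × 0.7252 ≈ 86.8 mg/L

86.8 mg/L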